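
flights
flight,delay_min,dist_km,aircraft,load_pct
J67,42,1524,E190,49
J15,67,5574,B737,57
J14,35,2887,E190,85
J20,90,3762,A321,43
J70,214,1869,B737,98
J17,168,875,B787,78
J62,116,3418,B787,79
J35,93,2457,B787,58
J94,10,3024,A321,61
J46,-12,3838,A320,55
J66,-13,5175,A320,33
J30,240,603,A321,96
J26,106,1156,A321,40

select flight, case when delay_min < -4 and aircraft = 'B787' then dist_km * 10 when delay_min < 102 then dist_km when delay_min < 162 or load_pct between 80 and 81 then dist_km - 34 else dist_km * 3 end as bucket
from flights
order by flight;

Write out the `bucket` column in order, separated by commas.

2887, 5574, 2625, 3762, 1122, 1809, 2457, 3838, 3384, 5175, 1524, 5607, 3024

flight=J14: delay_min < 102 → 2887
flight=J15: delay_min < 102 → 5574
flight=J17: ELSE → 2625
flight=J20: delay_min < 102 → 3762
flight=J26: delay_min < 162 or load_pct between 80 and 81 → 1122
flight=J30: ELSE → 1809
flight=J35: delay_min < 102 → 2457
flight=J46: delay_min < 102 → 3838
flight=J62: delay_min < 162 or load_pct between 80 and 81 → 3384
flight=J66: delay_min < 102 → 5175
flight=J67: delay_min < 102 → 1524
flight=J70: ELSE → 5607
flight=J94: delay_min < 102 → 3024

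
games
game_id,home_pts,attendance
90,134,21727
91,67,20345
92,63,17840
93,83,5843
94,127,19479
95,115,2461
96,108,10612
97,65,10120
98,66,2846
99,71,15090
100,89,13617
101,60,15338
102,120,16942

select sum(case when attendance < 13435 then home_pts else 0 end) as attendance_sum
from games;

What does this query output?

437

game_id=90: ✗
game_id=91: ✗
game_id=92: ✗
game_id=93: ✓ → 83
game_id=94: ✗
game_id=95: ✓ → 115
game_id=96: ✓ → 108
game_id=97: ✓ → 65
game_id=98: ✓ → 66
game_id=99: ✗
game_id=100: ✗
game_id=101: ✗
game_id=102: ✗
attendance_sum = 83 + 115 + 108 + 65 + 66 = 437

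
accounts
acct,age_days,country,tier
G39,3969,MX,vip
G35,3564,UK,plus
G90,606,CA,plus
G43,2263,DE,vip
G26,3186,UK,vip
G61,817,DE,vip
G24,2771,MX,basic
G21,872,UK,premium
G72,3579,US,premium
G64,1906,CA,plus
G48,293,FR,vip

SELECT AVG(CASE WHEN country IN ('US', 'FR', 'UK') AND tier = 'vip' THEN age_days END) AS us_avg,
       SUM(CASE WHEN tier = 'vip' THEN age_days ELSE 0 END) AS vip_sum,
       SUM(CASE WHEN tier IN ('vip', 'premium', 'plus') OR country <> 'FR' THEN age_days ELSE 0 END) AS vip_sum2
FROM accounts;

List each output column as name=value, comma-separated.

[us_avg: country IN ('US', 'FR', 'UK') AND tier = 'vip']
acct=G39: ✗
acct=G35: ✗
acct=G90: ✗
acct=G43: ✗
acct=G26: ✓ → 3186
acct=G61: ✗
acct=G24: ✗
acct=G21: ✗
acct=G72: ✗
acct=G64: ✗
acct=G48: ✓ → 293
us_avg = (3186 + 293) / 2 = 1739.5
—
[vip_sum: tier = 'vip']
acct=G39: ✓ → 3969
acct=G35: ✗
acct=G90: ✗
acct=G43: ✓ → 2263
acct=G26: ✓ → 3186
acct=G61: ✓ → 817
acct=G24: ✗
acct=G21: ✗
acct=G72: ✗
acct=G64: ✗
acct=G48: ✓ → 293
vip_sum = 3969 + 2263 + 3186 + 817 + 293 = 10528
—
[vip_sum2: tier IN ('vip', 'premium', 'plus') OR country <> 'FR']
acct=G39: ✓ → 3969
acct=G35: ✓ → 3564
acct=G90: ✓ → 606
acct=G43: ✓ → 2263
acct=G26: ✓ → 3186
acct=G61: ✓ → 817
acct=G24: ✓ → 2771
acct=G21: ✓ → 872
acct=G72: ✓ → 3579
acct=G64: ✓ → 1906
acct=G48: ✓ → 293
vip_sum2 = 3969 + 3564 + 606 + 2263 + 3186 + 817 + 2771 + 872 + 3579 + 1906 + 293 = 23826

us_avg=1739.5, vip_sum=10528, vip_sum2=23826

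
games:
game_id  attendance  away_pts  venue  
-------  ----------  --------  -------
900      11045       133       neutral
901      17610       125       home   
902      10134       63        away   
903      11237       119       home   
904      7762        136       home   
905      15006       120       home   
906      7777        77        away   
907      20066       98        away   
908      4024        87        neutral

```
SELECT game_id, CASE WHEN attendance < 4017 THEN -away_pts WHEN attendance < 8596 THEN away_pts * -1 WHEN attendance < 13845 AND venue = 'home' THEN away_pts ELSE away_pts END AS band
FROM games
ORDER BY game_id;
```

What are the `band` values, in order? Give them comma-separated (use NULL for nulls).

133, 125, 63, 119, -136, 120, -77, 98, -87

game_id=900: ELSE → 133
game_id=901: ELSE → 125
game_id=902: ELSE → 63
game_id=903: attendance < 13845 AND venue = 'home' → 119
game_id=904: attendance < 8596 → -136
game_id=905: ELSE → 120
game_id=906: attendance < 8596 → -77
game_id=907: ELSE → 98
game_id=908: attendance < 8596 → -87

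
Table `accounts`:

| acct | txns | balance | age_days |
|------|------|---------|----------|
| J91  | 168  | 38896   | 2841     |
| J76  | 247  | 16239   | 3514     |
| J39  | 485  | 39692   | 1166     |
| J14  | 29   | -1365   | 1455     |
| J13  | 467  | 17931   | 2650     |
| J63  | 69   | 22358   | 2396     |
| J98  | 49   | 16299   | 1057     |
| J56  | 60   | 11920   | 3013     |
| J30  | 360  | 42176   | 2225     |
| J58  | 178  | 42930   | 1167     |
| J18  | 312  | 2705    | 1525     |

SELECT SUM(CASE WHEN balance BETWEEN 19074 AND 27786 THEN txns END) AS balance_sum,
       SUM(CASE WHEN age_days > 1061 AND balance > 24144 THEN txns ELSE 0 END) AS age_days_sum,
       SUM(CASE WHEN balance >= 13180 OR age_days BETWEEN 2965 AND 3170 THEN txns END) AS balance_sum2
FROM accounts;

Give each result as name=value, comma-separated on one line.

balance_sum=69, age_days_sum=1191, balance_sum2=2083

[balance_sum: balance BETWEEN 19074 AND 27786]
acct=J91: ✗
acct=J76: ✗
acct=J39: ✗
acct=J14: ✗
acct=J13: ✗
acct=J63: ✓ → 69
acct=J98: ✗
acct=J56: ✗
acct=J30: ✗
acct=J58: ✗
acct=J18: ✗
balance_sum = 69
—
[age_days_sum: age_days > 1061 AND balance > 24144]
acct=J91: ✓ → 168
acct=J76: ✗
acct=J39: ✓ → 485
acct=J14: ✗
acct=J13: ✗
acct=J63: ✗
acct=J98: ✗
acct=J56: ✗
acct=J30: ✓ → 360
acct=J58: ✓ → 178
acct=J18: ✗
age_days_sum = 168 + 485 + 360 + 178 = 1191
—
[balance_sum2: balance >= 13180 OR age_days BETWEEN 2965 AND 3170]
acct=J91: ✓ → 168
acct=J76: ✓ → 247
acct=J39: ✓ → 485
acct=J14: ✗
acct=J13: ✓ → 467
acct=J63: ✓ → 69
acct=J98: ✓ → 49
acct=J56: ✓ → 60
acct=J30: ✓ → 360
acct=J58: ✓ → 178
acct=J18: ✗
balance_sum2 = 168 + 247 + 485 + 467 + 69 + 49 + 60 + 360 + 178 = 2083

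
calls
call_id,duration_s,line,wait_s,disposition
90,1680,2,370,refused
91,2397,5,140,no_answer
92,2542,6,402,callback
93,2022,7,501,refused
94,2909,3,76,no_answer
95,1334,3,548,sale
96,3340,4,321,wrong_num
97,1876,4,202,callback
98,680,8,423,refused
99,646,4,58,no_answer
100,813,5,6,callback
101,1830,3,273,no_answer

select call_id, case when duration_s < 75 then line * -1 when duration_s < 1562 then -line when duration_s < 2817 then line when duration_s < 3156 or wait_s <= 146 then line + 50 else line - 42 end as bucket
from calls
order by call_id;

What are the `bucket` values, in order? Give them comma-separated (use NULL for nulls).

call_id=90: duration_s < 2817 → 2
call_id=91: duration_s < 2817 → 5
call_id=92: duration_s < 2817 → 6
call_id=93: duration_s < 2817 → 7
call_id=94: duration_s < 3156 or wait_s <= 146 → 53
call_id=95: duration_s < 1562 → -3
call_id=96: ELSE → -38
call_id=97: duration_s < 2817 → 4
call_id=98: duration_s < 1562 → -8
call_id=99: duration_s < 1562 → -4
call_id=100: duration_s < 1562 → -5
call_id=101: duration_s < 2817 → 3

2, 5, 6, 7, 53, -3, -38, 4, -8, -4, -5, 3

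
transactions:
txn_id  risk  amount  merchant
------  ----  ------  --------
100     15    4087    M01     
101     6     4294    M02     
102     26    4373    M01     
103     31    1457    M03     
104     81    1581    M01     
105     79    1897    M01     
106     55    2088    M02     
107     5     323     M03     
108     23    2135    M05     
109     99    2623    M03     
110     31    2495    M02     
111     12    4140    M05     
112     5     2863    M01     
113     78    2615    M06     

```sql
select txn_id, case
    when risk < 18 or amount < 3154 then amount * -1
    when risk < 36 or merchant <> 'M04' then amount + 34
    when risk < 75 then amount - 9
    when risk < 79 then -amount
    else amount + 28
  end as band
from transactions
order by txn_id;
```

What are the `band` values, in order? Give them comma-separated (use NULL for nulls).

-4087, -4294, 4407, -1457, -1581, -1897, -2088, -323, -2135, -2623, -2495, -4140, -2863, -2615

txn_id=100: risk < 18 or amount < 3154 → -4087
txn_id=101: risk < 18 or amount < 3154 → -4294
txn_id=102: risk < 36 or merchant <> 'M04' → 4407
txn_id=103: risk < 18 or amount < 3154 → -1457
txn_id=104: risk < 18 or amount < 3154 → -1581
txn_id=105: risk < 18 or amount < 3154 → -1897
txn_id=106: risk < 18 or amount < 3154 → -2088
txn_id=107: risk < 18 or amount < 3154 → -323
txn_id=108: risk < 18 or amount < 3154 → -2135
txn_id=109: risk < 18 or amount < 3154 → -2623
txn_id=110: risk < 18 or amount < 3154 → -2495
txn_id=111: risk < 18 or amount < 3154 → -4140
txn_id=112: risk < 18 or amount < 3154 → -2863
txn_id=113: risk < 18 or amount < 3154 → -2615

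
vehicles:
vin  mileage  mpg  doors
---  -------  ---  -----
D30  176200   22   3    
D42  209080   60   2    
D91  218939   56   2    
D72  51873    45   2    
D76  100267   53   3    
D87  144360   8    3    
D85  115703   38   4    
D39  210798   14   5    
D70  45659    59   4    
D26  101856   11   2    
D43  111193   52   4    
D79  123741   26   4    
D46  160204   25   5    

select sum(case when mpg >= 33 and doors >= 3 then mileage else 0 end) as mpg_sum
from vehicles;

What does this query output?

372822

vin=D30: ✗
vin=D42: ✗
vin=D91: ✗
vin=D72: ✗
vin=D76: ✓ → 100267
vin=D87: ✗
vin=D85: ✓ → 115703
vin=D39: ✗
vin=D70: ✓ → 45659
vin=D26: ✗
vin=D43: ✓ → 111193
vin=D79: ✗
vin=D46: ✗
mpg_sum = 100267 + 115703 + 45659 + 111193 = 372822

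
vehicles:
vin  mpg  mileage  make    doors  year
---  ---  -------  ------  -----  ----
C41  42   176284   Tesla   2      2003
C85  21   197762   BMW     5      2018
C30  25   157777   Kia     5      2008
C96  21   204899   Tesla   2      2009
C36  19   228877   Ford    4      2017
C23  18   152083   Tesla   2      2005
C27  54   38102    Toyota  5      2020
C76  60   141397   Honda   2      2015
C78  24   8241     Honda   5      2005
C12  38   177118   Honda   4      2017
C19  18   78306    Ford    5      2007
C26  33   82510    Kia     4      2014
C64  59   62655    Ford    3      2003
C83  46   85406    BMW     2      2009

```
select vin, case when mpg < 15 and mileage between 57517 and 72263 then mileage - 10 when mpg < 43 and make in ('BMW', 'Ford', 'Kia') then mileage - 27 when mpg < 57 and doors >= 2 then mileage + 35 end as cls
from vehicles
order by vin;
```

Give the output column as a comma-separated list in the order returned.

vin=C12: mpg < 57 and doors >= 2 → 177153
vin=C19: mpg < 43 and make in ('BMW', 'Ford', 'Kia') → 78279
vin=C23: mpg < 57 and doors >= 2 → 152118
vin=C26: mpg < 43 and make in ('BMW', 'Ford', 'Kia') → 82483
vin=C27: mpg < 57 and doors >= 2 → 38137
vin=C30: mpg < 43 and make in ('BMW', 'Ford', 'Kia') → 157750
vin=C36: mpg < 43 and make in ('BMW', 'Ford', 'Kia') → 228850
vin=C41: mpg < 57 and doors >= 2 → 176319
vin=C64: (no match → NULL) → NULL
vin=C76: (no match → NULL) → NULL
vin=C78: mpg < 57 and doors >= 2 → 8276
vin=C83: mpg < 57 and doors >= 2 → 85441
vin=C85: mpg < 43 and make in ('BMW', 'Ford', 'Kia') → 197735
vin=C96: mpg < 57 and doors >= 2 → 204934

177153, 78279, 152118, 82483, 38137, 157750, 228850, 176319, NULL, NULL, 8276, 85441, 197735, 204934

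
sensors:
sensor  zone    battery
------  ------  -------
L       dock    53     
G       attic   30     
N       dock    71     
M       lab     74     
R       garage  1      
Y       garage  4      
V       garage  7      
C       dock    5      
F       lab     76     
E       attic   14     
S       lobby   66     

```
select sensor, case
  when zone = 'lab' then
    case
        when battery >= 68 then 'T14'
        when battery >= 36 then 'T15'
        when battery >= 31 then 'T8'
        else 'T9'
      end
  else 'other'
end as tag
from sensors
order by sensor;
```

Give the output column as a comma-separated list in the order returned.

sensor=C: zone='dock' → outer ELSE → other
sensor=E: zone='attic' → outer ELSE → other
sensor=F: zone='lab' → inner[battery >= 68] → T14
sensor=G: zone='attic' → outer ELSE → other
sensor=L: zone='dock' → outer ELSE → other
sensor=M: zone='lab' → inner[battery >= 68] → T14
sensor=N: zone='dock' → outer ELSE → other
sensor=R: zone='garage' → outer ELSE → other
sensor=S: zone='lobby' → outer ELSE → other
sensor=V: zone='garage' → outer ELSE → other
sensor=Y: zone='garage' → outer ELSE → other

other, other, T14, other, other, T14, other, other, other, other, other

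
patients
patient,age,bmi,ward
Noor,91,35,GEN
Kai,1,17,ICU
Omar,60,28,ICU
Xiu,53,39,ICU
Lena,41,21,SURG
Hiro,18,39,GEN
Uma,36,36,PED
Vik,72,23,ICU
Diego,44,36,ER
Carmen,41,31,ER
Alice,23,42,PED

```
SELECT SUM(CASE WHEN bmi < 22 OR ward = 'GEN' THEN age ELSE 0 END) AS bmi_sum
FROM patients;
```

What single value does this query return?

patient=Noor: ✓ → 91
patient=Kai: ✓ → 1
patient=Omar: ✗
patient=Xiu: ✗
patient=Lena: ✓ → 41
patient=Hiro: ✓ → 18
patient=Uma: ✗
patient=Vik: ✗
patient=Diego: ✗
patient=Carmen: ✗
patient=Alice: ✗
bmi_sum = 91 + 1 + 41 + 18 = 151

151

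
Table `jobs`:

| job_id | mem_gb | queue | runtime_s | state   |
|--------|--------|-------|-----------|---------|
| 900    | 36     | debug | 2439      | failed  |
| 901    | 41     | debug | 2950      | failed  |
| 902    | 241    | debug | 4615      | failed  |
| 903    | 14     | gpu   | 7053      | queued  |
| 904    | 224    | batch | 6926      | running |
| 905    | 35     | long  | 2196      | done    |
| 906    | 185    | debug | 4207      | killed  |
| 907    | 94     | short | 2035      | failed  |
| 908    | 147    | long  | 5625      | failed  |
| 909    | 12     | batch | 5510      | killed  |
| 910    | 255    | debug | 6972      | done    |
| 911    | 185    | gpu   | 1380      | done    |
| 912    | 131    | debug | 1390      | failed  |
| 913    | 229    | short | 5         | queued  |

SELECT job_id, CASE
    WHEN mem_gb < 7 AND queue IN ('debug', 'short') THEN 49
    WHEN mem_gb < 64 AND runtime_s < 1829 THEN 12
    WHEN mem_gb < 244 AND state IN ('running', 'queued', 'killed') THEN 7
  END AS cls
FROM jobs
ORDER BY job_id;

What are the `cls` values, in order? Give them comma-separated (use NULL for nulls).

job_id=900: (no match → NULL) → NULL
job_id=901: (no match → NULL) → NULL
job_id=902: (no match → NULL) → NULL
job_id=903: mem_gb < 244 AND state IN ('running', 'queued', 'killed') → 7
job_id=904: mem_gb < 244 AND state IN ('running', 'queued', 'killed') → 7
job_id=905: (no match → NULL) → NULL
job_id=906: mem_gb < 244 AND state IN ('running', 'queued', 'killed') → 7
job_id=907: (no match → NULL) → NULL
job_id=908: (no match → NULL) → NULL
job_id=909: mem_gb < 244 AND state IN ('running', 'queued', 'killed') → 7
job_id=910: (no match → NULL) → NULL
job_id=911: (no match → NULL) → NULL
job_id=912: (no match → NULL) → NULL
job_id=913: mem_gb < 244 AND state IN ('running', 'queued', 'killed') → 7

NULL, NULL, NULL, 7, 7, NULL, 7, NULL, NULL, 7, NULL, NULL, NULL, 7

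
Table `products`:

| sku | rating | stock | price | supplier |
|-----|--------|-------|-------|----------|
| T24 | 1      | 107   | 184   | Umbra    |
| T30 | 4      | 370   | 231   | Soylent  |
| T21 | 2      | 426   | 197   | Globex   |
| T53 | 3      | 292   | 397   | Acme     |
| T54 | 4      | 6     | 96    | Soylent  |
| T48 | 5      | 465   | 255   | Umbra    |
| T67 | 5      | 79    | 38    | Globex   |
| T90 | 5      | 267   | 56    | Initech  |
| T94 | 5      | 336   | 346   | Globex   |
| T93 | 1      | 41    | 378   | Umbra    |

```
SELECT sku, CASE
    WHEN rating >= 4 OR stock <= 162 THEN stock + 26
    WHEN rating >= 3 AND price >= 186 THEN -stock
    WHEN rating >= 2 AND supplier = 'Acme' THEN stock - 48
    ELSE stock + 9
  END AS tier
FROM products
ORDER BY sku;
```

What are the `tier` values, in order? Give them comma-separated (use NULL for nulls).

sku=T21: ELSE → 435
sku=T24: rating >= 4 OR stock <= 162 → 133
sku=T30: rating >= 4 OR stock <= 162 → 396
sku=T48: rating >= 4 OR stock <= 162 → 491
sku=T53: rating >= 3 AND price >= 186 → -292
sku=T54: rating >= 4 OR stock <= 162 → 32
sku=T67: rating >= 4 OR stock <= 162 → 105
sku=T90: rating >= 4 OR stock <= 162 → 293
sku=T93: rating >= 4 OR stock <= 162 → 67
sku=T94: rating >= 4 OR stock <= 162 → 362

435, 133, 396, 491, -292, 32, 105, 293, 67, 362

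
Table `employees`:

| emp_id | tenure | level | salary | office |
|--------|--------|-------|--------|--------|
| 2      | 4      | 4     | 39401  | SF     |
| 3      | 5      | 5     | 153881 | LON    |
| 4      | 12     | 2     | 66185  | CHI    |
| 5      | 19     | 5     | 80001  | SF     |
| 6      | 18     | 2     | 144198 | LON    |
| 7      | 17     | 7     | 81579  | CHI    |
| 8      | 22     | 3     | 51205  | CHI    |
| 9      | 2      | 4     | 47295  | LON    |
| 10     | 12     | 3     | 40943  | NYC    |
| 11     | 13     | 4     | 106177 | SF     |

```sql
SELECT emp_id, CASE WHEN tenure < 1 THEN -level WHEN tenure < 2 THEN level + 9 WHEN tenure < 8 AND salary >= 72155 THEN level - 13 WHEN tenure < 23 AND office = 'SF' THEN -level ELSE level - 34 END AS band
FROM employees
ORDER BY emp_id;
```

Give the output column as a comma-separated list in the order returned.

-4, -8, -32, -5, -32, -27, -31, -30, -31, -4

emp_id=2: tenure < 23 AND office = 'SF' → -4
emp_id=3: tenure < 8 AND salary >= 72155 → -8
emp_id=4: ELSE → -32
emp_id=5: tenure < 23 AND office = 'SF' → -5
emp_id=6: ELSE → -32
emp_id=7: ELSE → -27
emp_id=8: ELSE → -31
emp_id=9: ELSE → -30
emp_id=10: ELSE → -31
emp_id=11: tenure < 23 AND office = 'SF' → -4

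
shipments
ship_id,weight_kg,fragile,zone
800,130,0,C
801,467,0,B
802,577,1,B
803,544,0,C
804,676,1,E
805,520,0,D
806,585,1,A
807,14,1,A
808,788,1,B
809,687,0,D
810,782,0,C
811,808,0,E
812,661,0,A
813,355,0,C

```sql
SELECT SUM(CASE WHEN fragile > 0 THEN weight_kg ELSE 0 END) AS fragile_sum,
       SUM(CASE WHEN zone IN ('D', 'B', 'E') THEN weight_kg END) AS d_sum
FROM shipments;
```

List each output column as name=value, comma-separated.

[fragile_sum: fragile > 0]
ship_id=800: ✗
ship_id=801: ✗
ship_id=802: ✓ → 577
ship_id=803: ✗
ship_id=804: ✓ → 676
ship_id=805: ✗
ship_id=806: ✓ → 585
ship_id=807: ✓ → 14
ship_id=808: ✓ → 788
ship_id=809: ✗
ship_id=810: ✗
ship_id=811: ✗
ship_id=812: ✗
ship_id=813: ✗
fragile_sum = 577 + 676 + 585 + 14 + 788 = 2640
—
[d_sum: zone IN ('D', 'B', 'E')]
ship_id=800: ✗
ship_id=801: ✓ → 467
ship_id=802: ✓ → 577
ship_id=803: ✗
ship_id=804: ✓ → 676
ship_id=805: ✓ → 520
ship_id=806: ✗
ship_id=807: ✗
ship_id=808: ✓ → 788
ship_id=809: ✓ → 687
ship_id=810: ✗
ship_id=811: ✓ → 808
ship_id=812: ✗
ship_id=813: ✗
d_sum = 467 + 577 + 676 + 520 + 788 + 687 + 808 = 4523

fragile_sum=2640, d_sum=4523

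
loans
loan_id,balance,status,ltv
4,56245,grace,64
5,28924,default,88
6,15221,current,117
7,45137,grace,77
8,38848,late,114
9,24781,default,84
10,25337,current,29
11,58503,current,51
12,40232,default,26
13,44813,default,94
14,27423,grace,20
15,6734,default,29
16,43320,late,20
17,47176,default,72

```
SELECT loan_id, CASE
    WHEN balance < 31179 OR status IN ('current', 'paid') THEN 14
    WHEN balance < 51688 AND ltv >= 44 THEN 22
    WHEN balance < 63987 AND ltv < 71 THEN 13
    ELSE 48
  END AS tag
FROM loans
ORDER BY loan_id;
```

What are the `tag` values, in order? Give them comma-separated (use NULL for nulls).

13, 14, 14, 22, 22, 14, 14, 14, 13, 22, 14, 14, 13, 22

loan_id=4: balance < 63987 AND ltv < 71 → 13
loan_id=5: balance < 31179 OR status IN ('current', 'paid') → 14
loan_id=6: balance < 31179 OR status IN ('current', 'paid') → 14
loan_id=7: balance < 51688 AND ltv >= 44 → 22
loan_id=8: balance < 51688 AND ltv >= 44 → 22
loan_id=9: balance < 31179 OR status IN ('current', 'paid') → 14
loan_id=10: balance < 31179 OR status IN ('current', 'paid') → 14
loan_id=11: balance < 31179 OR status IN ('current', 'paid') → 14
loan_id=12: balance < 63987 AND ltv < 71 → 13
loan_id=13: balance < 51688 AND ltv >= 44 → 22
loan_id=14: balance < 31179 OR status IN ('current', 'paid') → 14
loan_id=15: balance < 31179 OR status IN ('current', 'paid') → 14
loan_id=16: balance < 63987 AND ltv < 71 → 13
loan_id=17: balance < 51688 AND ltv >= 44 → 22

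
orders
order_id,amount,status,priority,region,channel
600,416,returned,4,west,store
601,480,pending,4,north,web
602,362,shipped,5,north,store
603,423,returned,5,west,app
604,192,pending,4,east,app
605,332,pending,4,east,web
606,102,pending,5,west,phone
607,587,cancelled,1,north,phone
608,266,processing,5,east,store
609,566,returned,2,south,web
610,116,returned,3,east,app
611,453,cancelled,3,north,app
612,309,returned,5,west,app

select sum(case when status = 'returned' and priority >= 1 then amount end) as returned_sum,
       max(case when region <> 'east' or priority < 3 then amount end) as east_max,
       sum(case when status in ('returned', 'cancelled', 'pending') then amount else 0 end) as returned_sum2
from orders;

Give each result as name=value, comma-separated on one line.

[returned_sum: status = 'returned' and priority >= 1]
order_id=600: ✓ → 416
order_id=601: ✗
order_id=602: ✗
order_id=603: ✓ → 423
order_id=604: ✗
order_id=605: ✗
order_id=606: ✗
order_id=607: ✗
order_id=608: ✗
order_id=609: ✓ → 566
order_id=610: ✓ → 116
order_id=611: ✗
order_id=612: ✓ → 309
returned_sum = 416 + 423 + 566 + 116 + 309 = 1830
—
[east_max: region <> 'east' or priority < 3]
order_id=600: ✓ → 416
order_id=601: ✓ → 480
order_id=602: ✓ → 362
order_id=603: ✓ → 423
order_id=604: ✗
order_id=605: ✗
order_id=606: ✓ → 102
order_id=607: ✓ → 587
order_id=608: ✗
order_id=609: ✓ → 566
order_id=610: ✗
order_id=611: ✓ → 453
order_id=612: ✓ → 309
east_max = MAX(416, 480, 362, 423, 102, 587, 566, 453, 309) = 587
—
[returned_sum2: status in ('returned', 'cancelled', 'pending')]
order_id=600: ✓ → 416
order_id=601: ✓ → 480
order_id=602: ✗
order_id=603: ✓ → 423
order_id=604: ✓ → 192
order_id=605: ✓ → 332
order_id=606: ✓ → 102
order_id=607: ✓ → 587
order_id=608: ✗
order_id=609: ✓ → 566
order_id=610: ✓ → 116
order_id=611: ✓ → 453
order_id=612: ✓ → 309
returned_sum2 = 416 + 480 + 423 + 192 + 332 + 102 + 587 + 566 + 116 + 453 + 309 = 3976

returned_sum=1830, east_max=587, returned_sum2=3976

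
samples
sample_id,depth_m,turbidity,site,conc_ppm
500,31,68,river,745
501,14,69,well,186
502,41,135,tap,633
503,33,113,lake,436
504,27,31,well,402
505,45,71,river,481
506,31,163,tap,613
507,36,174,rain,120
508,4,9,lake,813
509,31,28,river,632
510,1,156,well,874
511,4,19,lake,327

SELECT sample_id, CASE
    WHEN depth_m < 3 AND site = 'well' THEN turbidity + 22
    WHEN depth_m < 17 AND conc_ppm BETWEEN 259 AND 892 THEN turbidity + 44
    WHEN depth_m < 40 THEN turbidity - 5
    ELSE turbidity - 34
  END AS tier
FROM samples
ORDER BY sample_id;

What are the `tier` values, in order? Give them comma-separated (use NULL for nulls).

63, 64, 101, 108, 26, 37, 158, 169, 53, 23, 178, 63

sample_id=500: depth_m < 40 → 63
sample_id=501: depth_m < 40 → 64
sample_id=502: ELSE → 101
sample_id=503: depth_m < 40 → 108
sample_id=504: depth_m < 40 → 26
sample_id=505: ELSE → 37
sample_id=506: depth_m < 40 → 158
sample_id=507: depth_m < 40 → 169
sample_id=508: depth_m < 17 AND conc_ppm BETWEEN 259 AND 892 → 53
sample_id=509: depth_m < 40 → 23
sample_id=510: depth_m < 3 AND site = 'well' → 178
sample_id=511: depth_m < 17 AND conc_ppm BETWEEN 259 AND 892 → 63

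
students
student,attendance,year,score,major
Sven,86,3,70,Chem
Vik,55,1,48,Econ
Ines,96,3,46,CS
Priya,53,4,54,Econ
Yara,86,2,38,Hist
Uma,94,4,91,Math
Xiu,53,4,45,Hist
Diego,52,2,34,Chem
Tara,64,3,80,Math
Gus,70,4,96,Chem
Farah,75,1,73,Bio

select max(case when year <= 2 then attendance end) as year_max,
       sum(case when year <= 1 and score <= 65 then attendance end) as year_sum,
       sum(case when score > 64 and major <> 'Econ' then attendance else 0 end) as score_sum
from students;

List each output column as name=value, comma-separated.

year_max=86, year_sum=55, score_sum=389

[year_max: year <= 2]
student=Sven: ✗
student=Vik: ✓ → 55
student=Ines: ✗
student=Priya: ✗
student=Yara: ✓ → 86
student=Uma: ✗
student=Xiu: ✗
student=Diego: ✓ → 52
student=Tara: ✗
student=Gus: ✗
student=Farah: ✓ → 75
year_max = MAX(55, 86, 52, 75) = 86
—
[year_sum: year <= 1 and score <= 65]
student=Sven: ✗
student=Vik: ✓ → 55
student=Ines: ✗
student=Priya: ✗
student=Yara: ✗
student=Uma: ✗
student=Xiu: ✗
student=Diego: ✗
student=Tara: ✗
student=Gus: ✗
student=Farah: ✗
year_sum = 55
—
[score_sum: score > 64 and major <> 'Econ']
student=Sven: ✓ → 86
student=Vik: ✗
student=Ines: ✗
student=Priya: ✗
student=Yara: ✗
student=Uma: ✓ → 94
student=Xiu: ✗
student=Diego: ✗
student=Tara: ✓ → 64
student=Gus: ✓ → 70
student=Farah: ✓ → 75
score_sum = 86 + 94 + 64 + 70 + 75 = 389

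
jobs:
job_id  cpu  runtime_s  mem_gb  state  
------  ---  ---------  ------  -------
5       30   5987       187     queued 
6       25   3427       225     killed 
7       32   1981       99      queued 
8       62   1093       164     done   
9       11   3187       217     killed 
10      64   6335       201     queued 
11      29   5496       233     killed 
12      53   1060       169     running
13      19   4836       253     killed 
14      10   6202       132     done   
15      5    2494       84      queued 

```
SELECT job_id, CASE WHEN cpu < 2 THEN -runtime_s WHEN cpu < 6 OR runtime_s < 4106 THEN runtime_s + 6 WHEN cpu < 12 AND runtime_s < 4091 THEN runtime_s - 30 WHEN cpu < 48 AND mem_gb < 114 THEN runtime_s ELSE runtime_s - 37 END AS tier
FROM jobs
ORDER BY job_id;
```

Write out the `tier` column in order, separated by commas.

5950, 3433, 1987, 1099, 3193, 6298, 5459, 1066, 4799, 6165, 2500

job_id=5: ELSE → 5950
job_id=6: cpu < 6 OR runtime_s < 4106 → 3433
job_id=7: cpu < 6 OR runtime_s < 4106 → 1987
job_id=8: cpu < 6 OR runtime_s < 4106 → 1099
job_id=9: cpu < 6 OR runtime_s < 4106 → 3193
job_id=10: ELSE → 6298
job_id=11: ELSE → 5459
job_id=12: cpu < 6 OR runtime_s < 4106 → 1066
job_id=13: ELSE → 4799
job_id=14: ELSE → 6165
job_id=15: cpu < 6 OR runtime_s < 4106 → 2500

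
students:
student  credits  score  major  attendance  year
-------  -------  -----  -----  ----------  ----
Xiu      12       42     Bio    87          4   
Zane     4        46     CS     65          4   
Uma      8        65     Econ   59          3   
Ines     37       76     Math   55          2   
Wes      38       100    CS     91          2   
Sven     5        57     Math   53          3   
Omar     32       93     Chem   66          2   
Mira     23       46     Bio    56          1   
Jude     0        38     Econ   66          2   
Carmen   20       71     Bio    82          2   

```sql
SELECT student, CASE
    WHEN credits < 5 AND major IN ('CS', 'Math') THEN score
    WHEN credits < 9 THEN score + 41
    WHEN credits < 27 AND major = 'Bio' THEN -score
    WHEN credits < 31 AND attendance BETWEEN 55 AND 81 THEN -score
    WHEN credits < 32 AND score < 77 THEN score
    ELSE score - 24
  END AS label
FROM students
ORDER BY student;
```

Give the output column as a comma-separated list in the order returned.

-71, 52, 79, -46, 69, 98, 106, 76, -42, 46

student=Carmen: credits < 27 AND major = 'Bio' → -71
student=Ines: ELSE → 52
student=Jude: credits < 9 → 79
student=Mira: credits < 27 AND major = 'Bio' → -46
student=Omar: ELSE → 69
student=Sven: credits < 9 → 98
student=Uma: credits < 9 → 106
student=Wes: ELSE → 76
student=Xiu: credits < 27 AND major = 'Bio' → -42
student=Zane: credits < 5 AND major IN ('CS', 'Math') → 46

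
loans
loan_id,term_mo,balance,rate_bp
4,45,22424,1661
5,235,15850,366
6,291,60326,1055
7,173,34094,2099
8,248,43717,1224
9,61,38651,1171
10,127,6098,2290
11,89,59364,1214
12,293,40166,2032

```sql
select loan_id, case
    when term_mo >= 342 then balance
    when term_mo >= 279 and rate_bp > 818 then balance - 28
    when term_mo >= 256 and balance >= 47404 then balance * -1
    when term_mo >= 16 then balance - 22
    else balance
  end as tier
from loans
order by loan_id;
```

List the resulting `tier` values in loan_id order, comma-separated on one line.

loan_id=4: term_mo >= 16 → 22402
loan_id=5: term_mo >= 16 → 15828
loan_id=6: term_mo >= 279 and rate_bp > 818 → 60298
loan_id=7: term_mo >= 16 → 34072
loan_id=8: term_mo >= 16 → 43695
loan_id=9: term_mo >= 16 → 38629
loan_id=10: term_mo >= 16 → 6076
loan_id=11: term_mo >= 16 → 59342
loan_id=12: term_mo >= 279 and rate_bp > 818 → 40138

22402, 15828, 60298, 34072, 43695, 38629, 6076, 59342, 40138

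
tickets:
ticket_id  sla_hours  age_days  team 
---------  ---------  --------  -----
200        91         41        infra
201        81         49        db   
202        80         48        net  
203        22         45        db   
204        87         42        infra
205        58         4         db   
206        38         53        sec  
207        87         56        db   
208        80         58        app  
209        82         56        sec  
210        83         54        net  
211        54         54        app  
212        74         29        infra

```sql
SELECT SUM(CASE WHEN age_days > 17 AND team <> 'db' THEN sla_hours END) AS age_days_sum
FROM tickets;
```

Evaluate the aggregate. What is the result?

ticket_id=200: ✓ → 91
ticket_id=201: ✗
ticket_id=202: ✓ → 80
ticket_id=203: ✗
ticket_id=204: ✓ → 87
ticket_id=205: ✗
ticket_id=206: ✓ → 38
ticket_id=207: ✗
ticket_id=208: ✓ → 80
ticket_id=209: ✓ → 82
ticket_id=210: ✓ → 83
ticket_id=211: ✓ → 54
ticket_id=212: ✓ → 74
age_days_sum = 91 + 80 + 87 + 38 + 80 + 82 + 83 + 54 + 74 = 669

669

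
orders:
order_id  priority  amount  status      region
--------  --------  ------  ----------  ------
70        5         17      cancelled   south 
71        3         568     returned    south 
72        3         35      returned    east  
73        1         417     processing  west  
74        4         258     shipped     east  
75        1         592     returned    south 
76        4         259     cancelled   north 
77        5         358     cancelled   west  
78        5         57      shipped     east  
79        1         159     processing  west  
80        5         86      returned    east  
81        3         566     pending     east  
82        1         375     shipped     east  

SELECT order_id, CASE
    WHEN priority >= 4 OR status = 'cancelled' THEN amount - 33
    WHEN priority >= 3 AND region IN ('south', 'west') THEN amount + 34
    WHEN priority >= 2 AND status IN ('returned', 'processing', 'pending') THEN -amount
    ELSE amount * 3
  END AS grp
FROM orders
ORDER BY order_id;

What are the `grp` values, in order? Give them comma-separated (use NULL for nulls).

-16, 602, -35, 1251, 225, 1776, 226, 325, 24, 477, 53, -566, 1125

order_id=70: priority >= 4 OR status = 'cancelled' → -16
order_id=71: priority >= 3 AND region IN ('south', 'west') → 602
order_id=72: priority >= 2 AND status IN ('returned', 'processing', 'pending') → -35
order_id=73: ELSE → 1251
order_id=74: priority >= 4 OR status = 'cancelled' → 225
order_id=75: ELSE → 1776
order_id=76: priority >= 4 OR status = 'cancelled' → 226
order_id=77: priority >= 4 OR status = 'cancelled' → 325
order_id=78: priority >= 4 OR status = 'cancelled' → 24
order_id=79: ELSE → 477
order_id=80: priority >= 4 OR status = 'cancelled' → 53
order_id=81: priority >= 2 AND status IN ('returned', 'processing', 'pending') → -566
order_id=82: ELSE → 1125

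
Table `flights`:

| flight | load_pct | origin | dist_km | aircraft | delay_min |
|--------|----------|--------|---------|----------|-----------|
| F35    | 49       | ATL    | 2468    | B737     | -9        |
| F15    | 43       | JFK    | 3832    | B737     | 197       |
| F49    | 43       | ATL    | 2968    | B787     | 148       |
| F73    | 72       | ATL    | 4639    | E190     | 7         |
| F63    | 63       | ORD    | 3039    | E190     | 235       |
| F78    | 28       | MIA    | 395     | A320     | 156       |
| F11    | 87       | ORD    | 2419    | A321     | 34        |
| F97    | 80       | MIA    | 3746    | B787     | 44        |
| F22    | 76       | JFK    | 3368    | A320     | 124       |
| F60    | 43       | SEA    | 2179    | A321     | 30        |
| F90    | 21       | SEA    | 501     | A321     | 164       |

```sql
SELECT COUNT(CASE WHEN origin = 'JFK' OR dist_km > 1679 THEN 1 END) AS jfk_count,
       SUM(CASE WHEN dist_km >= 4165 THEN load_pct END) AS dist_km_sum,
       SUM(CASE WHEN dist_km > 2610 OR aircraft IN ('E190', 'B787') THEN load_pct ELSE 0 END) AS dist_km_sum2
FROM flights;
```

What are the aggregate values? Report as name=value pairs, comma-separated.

[jfk_count: origin = 'JFK' OR dist_km > 1679]
flight=F35: ✓ → 1
flight=F15: ✓ → 1
flight=F49: ✓ → 1
flight=F73: ✓ → 1
flight=F63: ✓ → 1
flight=F78: ✗
flight=F11: ✓ → 1
flight=F97: ✓ → 1
flight=F22: ✓ → 1
flight=F60: ✓ → 1
flight=F90: ✗
jfk_count = COUNT(1, 1, 1, 1, 1, 1, 1, 1, 1) = 9
—
[dist_km_sum: dist_km >= 4165]
flight=F35: ✗
flight=F15: ✗
flight=F49: ✗
flight=F73: ✓ → 72
flight=F63: ✗
flight=F78: ✗
flight=F11: ✗
flight=F97: ✗
flight=F22: ✗
flight=F60: ✗
flight=F90: ✗
dist_km_sum = 72
—
[dist_km_sum2: dist_km > 2610 OR aircraft IN ('E190', 'B787')]
flight=F35: ✗
flight=F15: ✓ → 43
flight=F49: ✓ → 43
flight=F73: ✓ → 72
flight=F63: ✓ → 63
flight=F78: ✗
flight=F11: ✗
flight=F97: ✓ → 80
flight=F22: ✓ → 76
flight=F60: ✗
flight=F90: ✗
dist_km_sum2 = 43 + 43 + 72 + 63 + 80 + 76 = 377

jfk_count=9, dist_km_sum=72, dist_km_sum2=377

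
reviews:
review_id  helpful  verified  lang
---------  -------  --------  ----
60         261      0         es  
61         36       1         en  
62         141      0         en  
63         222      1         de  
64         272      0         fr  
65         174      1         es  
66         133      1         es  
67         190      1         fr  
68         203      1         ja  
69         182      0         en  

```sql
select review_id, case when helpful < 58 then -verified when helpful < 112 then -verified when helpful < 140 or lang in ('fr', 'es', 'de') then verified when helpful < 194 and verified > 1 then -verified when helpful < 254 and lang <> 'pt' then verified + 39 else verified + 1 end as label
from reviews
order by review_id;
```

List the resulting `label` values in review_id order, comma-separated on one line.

0, -1, 39, 1, 0, 1, 1, 1, 40, 39

review_id=60: helpful < 140 or lang in ('fr', 'es', 'de') → 0
review_id=61: helpful < 58 → -1
review_id=62: helpful < 254 and lang <> 'pt' → 39
review_id=63: helpful < 140 or lang in ('fr', 'es', 'de') → 1
review_id=64: helpful < 140 or lang in ('fr', 'es', 'de') → 0
review_id=65: helpful < 140 or lang in ('fr', 'es', 'de') → 1
review_id=66: helpful < 140 or lang in ('fr', 'es', 'de') → 1
review_id=67: helpful < 140 or lang in ('fr', 'es', 'de') → 1
review_id=68: helpful < 254 and lang <> 'pt' → 40
review_id=69: helpful < 254 and lang <> 'pt' → 39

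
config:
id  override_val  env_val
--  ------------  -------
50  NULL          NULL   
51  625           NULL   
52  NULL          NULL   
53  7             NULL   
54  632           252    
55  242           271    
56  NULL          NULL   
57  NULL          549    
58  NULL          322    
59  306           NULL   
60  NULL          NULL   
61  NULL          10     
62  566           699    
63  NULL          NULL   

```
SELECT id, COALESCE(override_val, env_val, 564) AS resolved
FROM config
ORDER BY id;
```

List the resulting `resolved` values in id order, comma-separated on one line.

id=50: override_val=NULL, env_val=NULL, → literal 564 → 564
id=51: override_val=625 → 625
id=52: override_val=NULL, env_val=NULL, → literal 564 → 564
id=53: override_val=7 → 7
id=54: override_val=632 → 632
id=55: override_val=242 → 242
id=56: override_val=NULL, env_val=NULL, → literal 564 → 564
id=57: override_val=NULL, env_val=549 → 549
id=58: override_val=NULL, env_val=322 → 322
id=59: override_val=306 → 306
id=60: override_val=NULL, env_val=NULL, → literal 564 → 564
id=61: override_val=NULL, env_val=10 → 10
id=62: override_val=566 → 566
id=63: override_val=NULL, env_val=NULL, → literal 564 → 564

564, 625, 564, 7, 632, 242, 564, 549, 322, 306, 564, 10, 566, 564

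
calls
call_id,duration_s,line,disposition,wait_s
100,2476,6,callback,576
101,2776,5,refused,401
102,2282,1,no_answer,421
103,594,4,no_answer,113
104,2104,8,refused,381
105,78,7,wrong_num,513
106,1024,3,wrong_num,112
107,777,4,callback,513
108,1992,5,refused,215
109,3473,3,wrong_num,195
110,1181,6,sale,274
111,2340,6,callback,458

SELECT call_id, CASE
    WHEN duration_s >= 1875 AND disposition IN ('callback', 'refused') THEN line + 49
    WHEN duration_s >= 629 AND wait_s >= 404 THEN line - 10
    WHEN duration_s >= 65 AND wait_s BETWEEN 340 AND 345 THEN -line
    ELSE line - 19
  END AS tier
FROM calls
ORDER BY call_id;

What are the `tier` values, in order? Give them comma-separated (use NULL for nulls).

55, 54, -9, -15, 57, -12, -16, -6, 54, -16, -13, 55

call_id=100: duration_s >= 1875 AND disposition IN ('callback', 'refused') → 55
call_id=101: duration_s >= 1875 AND disposition IN ('callback', 'refused') → 54
call_id=102: duration_s >= 629 AND wait_s >= 404 → -9
call_id=103: ELSE → -15
call_id=104: duration_s >= 1875 AND disposition IN ('callback', 'refused') → 57
call_id=105: ELSE → -12
call_id=106: ELSE → -16
call_id=107: duration_s >= 629 AND wait_s >= 404 → -6
call_id=108: duration_s >= 1875 AND disposition IN ('callback', 'refused') → 54
call_id=109: ELSE → -16
call_id=110: ELSE → -13
call_id=111: duration_s >= 1875 AND disposition IN ('callback', 'refused') → 55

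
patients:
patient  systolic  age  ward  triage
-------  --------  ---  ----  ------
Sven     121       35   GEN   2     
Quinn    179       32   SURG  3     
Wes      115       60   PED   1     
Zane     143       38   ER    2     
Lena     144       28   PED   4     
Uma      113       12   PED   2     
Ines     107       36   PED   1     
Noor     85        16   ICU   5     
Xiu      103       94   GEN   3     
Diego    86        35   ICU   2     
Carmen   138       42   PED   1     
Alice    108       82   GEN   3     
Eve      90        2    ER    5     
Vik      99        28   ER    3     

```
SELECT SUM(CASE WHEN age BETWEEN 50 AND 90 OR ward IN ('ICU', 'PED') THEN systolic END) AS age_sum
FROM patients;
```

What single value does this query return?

patient=Sven: ✗
patient=Quinn: ✗
patient=Wes: ✓ → 115
patient=Zane: ✗
patient=Lena: ✓ → 144
patient=Uma: ✓ → 113
patient=Ines: ✓ → 107
patient=Noor: ✓ → 85
patient=Xiu: ✗
patient=Diego: ✓ → 86
patient=Carmen: ✓ → 138
patient=Alice: ✓ → 108
patient=Eve: ✗
patient=Vik: ✗
age_sum = 115 + 144 + 113 + 107 + 85 + 86 + 138 + 108 = 896

896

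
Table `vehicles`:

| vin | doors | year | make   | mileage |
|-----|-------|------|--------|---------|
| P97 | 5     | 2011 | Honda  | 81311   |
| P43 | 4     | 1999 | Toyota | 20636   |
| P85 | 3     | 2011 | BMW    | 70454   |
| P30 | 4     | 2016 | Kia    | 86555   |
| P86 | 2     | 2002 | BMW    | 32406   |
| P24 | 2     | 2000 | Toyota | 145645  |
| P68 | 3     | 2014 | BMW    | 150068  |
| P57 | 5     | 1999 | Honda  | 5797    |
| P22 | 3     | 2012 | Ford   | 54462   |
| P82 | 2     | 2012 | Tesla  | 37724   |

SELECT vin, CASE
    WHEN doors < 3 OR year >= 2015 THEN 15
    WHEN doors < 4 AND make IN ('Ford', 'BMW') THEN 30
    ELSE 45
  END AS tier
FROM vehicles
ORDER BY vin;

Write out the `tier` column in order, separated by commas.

30, 15, 15, 45, 45, 30, 15, 30, 15, 45

vin=P22: doors < 4 AND make IN ('Ford', 'BMW') → 30
vin=P24: doors < 3 OR year >= 2015 → 15
vin=P30: doors < 3 OR year >= 2015 → 15
vin=P43: ELSE → 45
vin=P57: ELSE → 45
vin=P68: doors < 4 AND make IN ('Ford', 'BMW') → 30
vin=P82: doors < 3 OR year >= 2015 → 15
vin=P85: doors < 4 AND make IN ('Ford', 'BMW') → 30
vin=P86: doors < 3 OR year >= 2015 → 15
vin=P97: ELSE → 45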